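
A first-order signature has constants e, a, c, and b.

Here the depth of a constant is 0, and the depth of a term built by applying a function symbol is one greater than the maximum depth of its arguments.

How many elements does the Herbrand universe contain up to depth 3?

4

With no function symbols every ground term is a constant, so there are exactly 4 ground terms at every depth bound.
N_0 = 4
N_1 = 4
N_2 = 4
N_3 = 4
Explicitly: e, a, c, b.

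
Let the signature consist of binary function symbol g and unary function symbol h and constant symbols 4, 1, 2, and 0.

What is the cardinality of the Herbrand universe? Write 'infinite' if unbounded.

The signature has at least one function symbol (g, arity 2) and at least one constant (4).
Iterating g gives infinitely many distinct ground terms: 4, g(4, 4), g(g(4, 4), g(4, 4)), ...
So the Herbrand universe is infinite.

infinite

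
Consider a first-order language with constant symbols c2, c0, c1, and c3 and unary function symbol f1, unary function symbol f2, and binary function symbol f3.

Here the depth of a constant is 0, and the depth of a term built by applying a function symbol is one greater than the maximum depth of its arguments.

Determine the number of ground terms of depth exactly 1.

24

If N_k denotes the number of depth-≤k ground terms, the 4 constants give N_0 = 4, and each function symbol of arity r contributes N_{k-1}^r new terms at level k: N_k = 4 + N_{k-1} + N_{k-1} + N_{k-1}^2.
N_0 = 4
N_1 = 4 + 4 + 4 + 4^2 = 28
Terms of depth exactly 1: N_1 − N_0 = 28 − 4 = 24.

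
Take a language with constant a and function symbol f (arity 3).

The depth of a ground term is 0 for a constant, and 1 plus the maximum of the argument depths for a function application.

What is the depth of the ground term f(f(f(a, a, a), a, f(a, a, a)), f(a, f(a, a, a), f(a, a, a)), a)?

depth(f(a, a, a)) = 1 + max(0, 0, 0) = 1
depth(f(f(a, a, a), a, f(a, a, a))) = 1 + max(1, 0, 1) = 2
depth(f(a, f(a, a, a), f(a, a, a))) = 1 + max(0, 1, 1) = 2
depth(f(f(f(a, a, a), a, f(a, a, a)), f(a, f(a, a, a), f(a, a, a)), a)) = 1 + max(2, 2, 0) = 3

3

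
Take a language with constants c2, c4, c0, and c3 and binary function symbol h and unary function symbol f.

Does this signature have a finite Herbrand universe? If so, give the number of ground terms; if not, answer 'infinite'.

The signature has at least one function symbol (h, arity 2) and at least one constant (c2).
Iterating h gives infinitely many distinct ground terms: c2, h(c2, c2), h(h(c2, c2), h(c2, c2)), ...
So the Herbrand universe is infinite.

infinite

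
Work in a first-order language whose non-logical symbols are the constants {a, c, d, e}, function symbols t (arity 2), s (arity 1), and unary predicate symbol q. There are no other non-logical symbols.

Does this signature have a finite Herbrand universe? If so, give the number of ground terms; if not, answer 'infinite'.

The signature has at least one function symbol (t, arity 2) and at least one constant (a).
Iterating t gives infinitely many distinct ground terms: a, t(a, a), t(t(a, a), t(a, a)), ...
So the Herbrand universe is infinite.

infinite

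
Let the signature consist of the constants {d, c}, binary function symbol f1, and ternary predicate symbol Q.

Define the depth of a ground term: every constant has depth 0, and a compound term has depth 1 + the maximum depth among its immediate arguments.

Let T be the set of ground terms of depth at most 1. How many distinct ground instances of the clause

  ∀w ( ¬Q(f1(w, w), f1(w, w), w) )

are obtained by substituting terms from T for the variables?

6

Ground terms of depth ≤ 1:
  Count level by level. With function symbols f1/2, the terms of depth ≤ k are the 2 constants together with each function applied to depth-≤(k−1) tuples, so N_k = 2 + N_{k-1}^2.
  N_0 = 2
  N_1 = 2 + 2^2 = 6
  Explicitly: d, c, f1(d, d), f1(d, c), f1(c, d), f1(c, c).
So there are 6 ground terms available for substitution.
The body mentions the single quantified variable w; since ground terms form a free algebra, no two substitutions collapse to the same formula.
Number of ground instances = 6.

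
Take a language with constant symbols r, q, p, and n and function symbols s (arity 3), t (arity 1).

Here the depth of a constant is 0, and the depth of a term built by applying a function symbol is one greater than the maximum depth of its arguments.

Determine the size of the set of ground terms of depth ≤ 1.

72

If N_k denotes the number of depth-≤k ground terms, the 4 constants give N_0 = 4, and each function symbol of arity r contributes N_{k-1}^r new terms at level k: N_k = 4 + N_{k-1}^3 + N_{k-1}.
N_0 = 4
N_1 = 4 + 4^3 + 4 = 72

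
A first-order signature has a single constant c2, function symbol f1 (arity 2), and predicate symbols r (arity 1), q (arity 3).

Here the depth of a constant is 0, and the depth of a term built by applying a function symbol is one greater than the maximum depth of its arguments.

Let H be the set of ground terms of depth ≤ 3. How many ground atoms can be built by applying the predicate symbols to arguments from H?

17602

First count ground terms of depth ≤ 3.
If N_k denotes the number of depth-≤k ground terms, the 1 constant gives N_0 = 1, and each function symbol of arity r contributes N_{k-1}^r new terms at level k: N_k = 1 + N_{k-1}^2.
N_0 = 1
N_1 = 1 + 1^2 = 2
N_2 = 1 + 2^2 = 5
N_3 = 1 + 5^2 = 26
So |H| = 26.
A ground atom is a predicate applied to a tuple of terms from H, so the count is the sum over predicates of |H|^arity:
  r: 26;  q: 26^3 = 17576
Total ground atoms: 26 + 17576 = 17602.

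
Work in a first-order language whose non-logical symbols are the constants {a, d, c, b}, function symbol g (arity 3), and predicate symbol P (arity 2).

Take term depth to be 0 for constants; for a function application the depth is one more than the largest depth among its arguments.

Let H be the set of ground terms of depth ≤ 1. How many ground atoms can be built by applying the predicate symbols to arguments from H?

First count ground terms of depth ≤ 1.
If N_k denotes the number of depth-≤k ground terms, the 4 constants give N_0 = 4, and each function symbol of arity r contributes N_{k-1}^r new terms at level k: N_k = 4 + N_{k-1}^3.
N_0 = 4
N_1 = 4 + 4^3 = 68
So |H| = 68.
Ground atoms are formed by filling each argument slot of a predicate with a term from H, so an r-ary predicate gives |H|^r atoms:
  P: 68^2 = 4624
Total ground atoms: 4624.

4624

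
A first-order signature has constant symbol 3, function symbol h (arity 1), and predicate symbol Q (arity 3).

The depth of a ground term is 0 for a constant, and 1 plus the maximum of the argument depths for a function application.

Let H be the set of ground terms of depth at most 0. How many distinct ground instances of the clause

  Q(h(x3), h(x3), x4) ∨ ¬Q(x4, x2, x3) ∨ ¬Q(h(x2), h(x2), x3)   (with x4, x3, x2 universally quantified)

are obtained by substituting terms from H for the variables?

Ground terms of depth ≤ 0:
  Count level by level. With function symbols h/1, the terms of depth ≤ k are the 1 constant together with each function applied to depth-≤(k−1) tuples, so N_k = 1 + N_{k-1}.
  N_0 = 1
So there is exactly 1 ground term available for substitution.
Each of x4, x3, x2 ranges independently over the available ground terms, and distinct assignments produce distinct instances.
Number of ground instances = 1^3 = 1.

1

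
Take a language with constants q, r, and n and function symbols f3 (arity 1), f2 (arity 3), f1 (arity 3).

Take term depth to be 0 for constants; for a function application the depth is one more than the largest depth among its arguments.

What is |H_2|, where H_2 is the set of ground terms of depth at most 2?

432063

Let N_k count ground terms of depth at most k. Each non-constant term of depth ≤ k is some function symbol applied to depth-≤(k−1) arguments, giving N_k = 3 + N_{k-1} + N_{k-1}^3 + N_{k-1}^3.
N_0 = 3
N_1 = 3 + 3 + 3^3 + 3^3 = 60
N_2 = 3 + 60 + 60^3 + 60^3 = 432063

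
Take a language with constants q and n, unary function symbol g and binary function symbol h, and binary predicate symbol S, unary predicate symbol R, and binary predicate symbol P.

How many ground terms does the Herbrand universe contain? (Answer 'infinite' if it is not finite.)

infinite

The signature has at least one function symbol (g, arity 1) and at least one constant (q).
Iterating g gives infinitely many distinct ground terms: q, g(q), g(g(q)), ...
So the Herbrand universe is infinite.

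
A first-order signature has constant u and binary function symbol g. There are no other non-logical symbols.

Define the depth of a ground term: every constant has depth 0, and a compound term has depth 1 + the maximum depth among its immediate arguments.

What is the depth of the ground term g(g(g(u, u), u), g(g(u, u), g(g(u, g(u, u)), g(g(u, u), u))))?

5

depth(g(u, u)) = 1 + max(0, 0) = 1
depth(g(g(u, u), u)) = 1 + max(1, 0) = 2
depth(g(u, g(u, u))) = 1 + max(0, 1) = 2
depth(g(g(u, g(u, u)), g(g(u, u), u))) = 1 + max(2, 2) = 3
depth(g(g(u, u), g(g(u, g(u, u)), g(g(u, u), u)))) = 1 + max(1, 3) = 4
depth(g(g(g(u, u), u), g(g(u, u), g(g(u, g(u, u)), g(g(u, u), u))))) = 1 + max(2, 4) = 5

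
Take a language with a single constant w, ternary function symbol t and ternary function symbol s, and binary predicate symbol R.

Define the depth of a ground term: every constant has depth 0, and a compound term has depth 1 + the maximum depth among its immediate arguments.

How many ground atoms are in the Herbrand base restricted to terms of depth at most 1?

9

First count ground terms of depth ≤ 1.
If N_k denotes the number of depth-≤k ground terms, the 1 constant gives N_0 = 1, and each function symbol of arity r contributes N_{k-1}^r new terms at level k: N_k = 1 + N_{k-1}^3 + N_{k-1}^3.
N_0 = 1
N_1 = 1 + 1^3 + 1^3 = 3
Explicitly: w, t(w, w, w), s(w, w, w).
So |H| = 3.
A ground atom is a predicate applied to a tuple of terms from H, so the count is the sum over predicates of |H|^arity:
  R: 3^2 = 9
Total ground atoms: 9.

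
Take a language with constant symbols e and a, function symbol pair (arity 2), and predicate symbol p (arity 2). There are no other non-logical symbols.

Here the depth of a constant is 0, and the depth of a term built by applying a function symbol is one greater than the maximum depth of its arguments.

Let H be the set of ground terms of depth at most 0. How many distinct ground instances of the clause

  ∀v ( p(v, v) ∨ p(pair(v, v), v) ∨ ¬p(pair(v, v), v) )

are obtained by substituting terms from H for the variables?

2

Ground terms of depth ≤ 0:
  Count level by level. With function symbols pair/2, the terms of depth ≤ k are the 2 constants together with each function applied to depth-≤(k−1) tuples, so N_k = 2 + N_{k-1}^2.
  N_0 = 2
  Explicitly: e, a.
So there are 2 ground terms available for substitution.
There is 1 variable to instantiate (v),  occurring in at least one literal, so different choices give different ground instances.
Number of ground instances = 2.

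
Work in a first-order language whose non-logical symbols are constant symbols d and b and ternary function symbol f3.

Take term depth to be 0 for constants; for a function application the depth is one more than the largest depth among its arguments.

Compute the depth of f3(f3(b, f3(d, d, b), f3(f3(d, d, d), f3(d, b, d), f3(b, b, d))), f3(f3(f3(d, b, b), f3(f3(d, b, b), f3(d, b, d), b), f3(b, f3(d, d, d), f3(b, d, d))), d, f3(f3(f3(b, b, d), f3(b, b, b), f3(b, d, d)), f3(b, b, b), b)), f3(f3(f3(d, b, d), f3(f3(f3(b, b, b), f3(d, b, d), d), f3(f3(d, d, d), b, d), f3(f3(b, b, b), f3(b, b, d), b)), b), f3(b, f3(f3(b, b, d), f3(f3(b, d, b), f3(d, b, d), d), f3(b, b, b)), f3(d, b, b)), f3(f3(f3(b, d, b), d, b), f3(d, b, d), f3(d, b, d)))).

6

depth(f3(d, d, b)) = 1 + max(0, 0, 0) = 1
depth(f3(d, d, d)) = 1 + max(0, 0, 0) = 1
depth(f3(d, b, d)) = 1 + max(0, 0, 0) = 1
depth(f3(b, b, d)) = 1 + max(0, 0, 0) = 1
depth(f3(f3(d, d, d), f3(d, b, d), f3(b, b, d))) = 1 + max(1, 1, 1) = 2
depth(f3(b, f3(d, d, b), f3(f3(d, d, d), f3(d, b, d), f3(b, b, d)))) = 1 + max(0, 1, 2) = 3
depth(f3(d, b, b)) = 1 + max(0, 0, 0) = 1
depth(f3(f3(d, b, b), f3(d, b, d), b)) = 1 + max(1, 1, 0) = 2
depth(f3(b, d, d)) = 1 + max(0, 0, 0) = 1
depth(f3(b, f3(d, d, d), f3(b, d, d))) = 1 + max(0, 1, 1) = 2
depth(f3(f3(d, b, b), f3(f3(d, b, b), f3(d, b, d), b), f3(b, f3(d, d, d), f3(b, d, d)))) = 1 + max(1, 2, 2) = 3
depth(f3(b, b, b)) = 1 + max(0, 0, 0) = 1
depth(f3(f3(b, b, d), f3(b, b, b), f3(b, d, d))) = 1 + max(1, 1, 1) = 2
depth(f3(f3(f3(b, b, d), f3(b, b, b), f3(b, d, d)), f3(b, b, b), b)) = 1 + max(2, 1, 0) = 3
depth(f3(f3(f3(d, b, b), f3(f3(d, b, b), f3(d, b, d), b), f3(b, f3(d, d, d), f3(b, d, d))), d, f3(f3(f3(b, b, d), f3(b, b, b), f3(b, d, d)), f3(b, b, b), b))) = 1 + max(3, 0, 3) = 4
depth(f3(f3(b, b, b), f3(d, b, d), d)) = 1 + max(1, 1, 0) = 2
depth(f3(f3(d, d, d), b, d)) = 1 + max(1, 0, 0) = 2
depth(f3(f3(b, b, b), f3(b, b, d), b)) = 1 + max(1, 1, 0) = 2
depth(f3(f3(f3(b, b, b), f3(d, b, d), d), f3(f3(d, d, d), b, d), f3(f3(b, b, b), f3(b, b, d), b))) = 1 + max(2, 2, 2) = 3
depth(f3(f3(d, b, d), f3(f3(f3(b, b, b), f3(d, b, d), d), f3(f3(d, d, d), b, d), f3(f3(b, b, b), f3(b, b, d), b)), b)) = 1 + max(1, 3, 0) = 4
depth(f3(b, d, b)) = 1 + max(0, 0, 0) = 1
depth(f3(f3(b, d, b), f3(d, b, d), d)) = 1 + max(1, 1, 0) = 2
depth(f3(f3(b, b, d), f3(f3(b, d, b), f3(d, b, d), d), f3(b, b, b))) = 1 + max(1, 2, 1) = 3
depth(f3(b, f3(f3(b, b, d), f3(f3(b, d, b), f3(d, b, d), d), f3(b, b, b)), f3(d, b, b))) = 1 + max(0, 3, 1) = 4
depth(f3(f3(b, d, b), d, b)) = 1 + max(1, 0, 0) = 2
depth(f3(f3(f3(b, d, b), d, b), f3(d, b, d), f3(d, b, d))) = 1 + max(2, 1, 1) = 3
depth(f3(f3(f3(d, b, d), f3(f3(f3(b, b, b), f3(d, b, d), d), f3(f3(d, d, d), b, d), f3(f3(b, b, b), f3(b, b, d), b)), b), f3(b, f3(f3(b, b, d), f3(f3(b, d, b), f3(d, b, d), d), f3(b, b, b)), f3(d, b, b)), f3(f3(f3(b, d, b), d, b), f3(d, b, d), f3(d, b, d)))) = 1 + max(4, 4, 3) = 5
depth(f3(f3(b, f3(d, d, b), f3(f3(d, d, d), f3(d, b, d), f3(b, b, d))), f3(f3(f3(d, b, b), f3(f3(d, b, b), f3(d, b, d), b), f3(b, f3(d, d, d), f3(b, d, d))), d, f3(f3(f3(b, b, d), f3(b, b, b), f3(b, d, d)), f3(b, b, b), b)), f3(f3(f3(d, b, d), f3(f3(f3(b, b, b), f3(d, b, d), d), f3(f3(d, d, d), b, d), f3(f3(b, b, b), f3(b, b, d), b)), b), f3(b, f3(f3(b, b, d), f3(f3(b, d, b), f3(d, b, d), d), f3(b, b, b)), f3(d, b, b)), f3(f3(f3(b, d, b), d, b), f3(d, b, d), f3(d, b, d))))) = 1 + max(3, 4, 5) = 6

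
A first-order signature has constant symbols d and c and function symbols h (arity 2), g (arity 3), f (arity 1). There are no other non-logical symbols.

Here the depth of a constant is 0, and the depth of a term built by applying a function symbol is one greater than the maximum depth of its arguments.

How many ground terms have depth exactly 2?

4354

Count level by level. With function symbols h/2, g/3, f/1, the terms of depth ≤ k are the 2 constants together with each function applied to depth-≤(k−1) tuples, so N_k = 2 + N_{k-1}^2 + N_{k-1}^3 + N_{k-1}.
N_0 = 2
N_1 = 2 + 2^2 + 2^3 + 2 = 16
N_2 = 2 + 16^2 + 16^3 + 16 = 4370
Terms of depth exactly 2: N_2 − N_1 = 4370 − 16 = 4354.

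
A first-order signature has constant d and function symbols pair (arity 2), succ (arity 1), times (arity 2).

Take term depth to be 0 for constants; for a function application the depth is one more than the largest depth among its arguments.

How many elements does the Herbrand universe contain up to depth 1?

4

Let N_k count ground terms of depth at most k. Each non-constant term of depth ≤ k is some function symbol applied to depth-≤(k−1) arguments, giving N_k = 1 + N_{k-1}^2 + N_{k-1} + N_{k-1}^2.
N_0 = 1
N_1 = 1 + 1^2 + 1 + 1^2 = 4
Explicitly: d, pair(d, d), succ(d), times(d, d).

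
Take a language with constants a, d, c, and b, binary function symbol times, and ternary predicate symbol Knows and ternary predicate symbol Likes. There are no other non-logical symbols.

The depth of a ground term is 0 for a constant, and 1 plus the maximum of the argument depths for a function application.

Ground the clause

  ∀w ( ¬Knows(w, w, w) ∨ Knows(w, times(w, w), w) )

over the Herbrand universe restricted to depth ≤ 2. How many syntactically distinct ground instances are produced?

Ground terms of depth ≤ 2:
  If N_k denotes the number of depth-≤k ground terms, the 4 constants give N_0 = 4, and each function symbol of arity r contributes N_{k-1}^r new terms at level k: N_k = 4 + N_{k-1}^2.
  N_0 = 4
  N_1 = 4 + 4^2 = 20
  N_2 = 4 + 20^2 = 404
So there are 404 ground terms available for substitution.
There is 1 variable to instantiate (w),  occurring in at least one literal, so different choices give different ground instances.
Number of ground instances = 404.

404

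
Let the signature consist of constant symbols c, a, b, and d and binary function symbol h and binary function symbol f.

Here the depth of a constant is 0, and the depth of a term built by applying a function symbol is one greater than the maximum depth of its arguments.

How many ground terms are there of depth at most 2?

Write N_k for the number of ground terms of depth ≤ k. A term of depth ≤ k is either a constant or a function symbol applied to arguments of depth ≤ k−1, so N_k = 4 + N_{k-1}^2 + N_{k-1}^2.
N_0 = 4
N_1 = 4 + 4^2 + 4^2 = 36
N_2 = 4 + 36^2 + 36^2 = 2596

2596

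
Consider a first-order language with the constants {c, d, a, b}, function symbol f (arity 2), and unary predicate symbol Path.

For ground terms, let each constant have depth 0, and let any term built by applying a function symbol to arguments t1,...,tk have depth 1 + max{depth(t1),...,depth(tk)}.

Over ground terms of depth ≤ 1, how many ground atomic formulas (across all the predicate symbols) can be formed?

First count ground terms of depth ≤ 1.
Let N_k = |{terms of depth ≤ k}|. Then N_0 = 4 and N_k = 4 + N_{k-1}^2 for k ≥ 1 (one summand per function symbol, arity giving the exponent).
N_0 = 4
N_1 = 4 + 4^2 = 20
So |H| = 20.
Ground atoms are formed by filling each argument slot of a predicate with a term from H, so an r-ary predicate gives |H|^r atoms:
  Path: 20
Total ground atoms: 20.

20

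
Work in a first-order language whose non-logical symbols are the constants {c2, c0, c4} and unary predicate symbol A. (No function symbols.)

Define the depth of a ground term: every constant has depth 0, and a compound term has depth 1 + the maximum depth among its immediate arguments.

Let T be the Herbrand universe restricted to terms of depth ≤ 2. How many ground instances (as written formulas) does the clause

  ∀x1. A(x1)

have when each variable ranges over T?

Ground terms of depth ≤ 2:
  With no function symbols every ground term is a constant, so there are exactly 3 ground terms at every depth bound.
  N_0 = 3
  N_1 = 3
  N_2 = 3
So there are 3 ground terms available for substitution.
The clause has 1 distinct variable (x1), which appears in the body. In the free term algebra distinct substitutions yield syntactically distinct ground instances.
Number of ground instances = 3.

3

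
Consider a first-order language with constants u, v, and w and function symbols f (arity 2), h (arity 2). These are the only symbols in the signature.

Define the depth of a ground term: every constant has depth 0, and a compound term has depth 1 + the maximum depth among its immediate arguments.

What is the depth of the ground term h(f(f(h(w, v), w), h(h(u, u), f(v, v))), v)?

depth(h(w, v)) = 1 + max(0, 0) = 1
depth(f(h(w, v), w)) = 1 + max(1, 0) = 2
depth(h(u, u)) = 1 + max(0, 0) = 1
depth(f(v, v)) = 1 + max(0, 0) = 1
depth(h(h(u, u), f(v, v))) = 1 + max(1, 1) = 2
depth(f(f(h(w, v), w), h(h(u, u), f(v, v)))) = 1 + max(2, 2) = 3
depth(h(f(f(h(w, v), w), h(h(u, u), f(v, v))), v)) = 1 + max(3, 0) = 4

4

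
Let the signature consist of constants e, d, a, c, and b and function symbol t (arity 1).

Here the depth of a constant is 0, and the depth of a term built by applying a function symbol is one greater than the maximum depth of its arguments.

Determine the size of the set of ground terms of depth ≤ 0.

5

Let N_k count ground terms of depth at most k. Each non-constant term of depth ≤ k is some function symbol applied to depth-≤(k−1) arguments, giving N_k = 5 + N_{k-1}.
N_0 = 5
Explicitly: e, d, a, c, b.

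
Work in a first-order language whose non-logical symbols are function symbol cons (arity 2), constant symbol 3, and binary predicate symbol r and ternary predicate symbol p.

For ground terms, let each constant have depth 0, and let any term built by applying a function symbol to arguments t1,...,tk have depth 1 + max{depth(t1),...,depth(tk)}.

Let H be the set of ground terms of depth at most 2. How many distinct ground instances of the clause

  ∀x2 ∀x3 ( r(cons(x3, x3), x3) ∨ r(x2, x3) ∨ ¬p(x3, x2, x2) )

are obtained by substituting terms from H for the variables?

25

Ground terms of depth ≤ 2:
  If N_k denotes the number of depth-≤k ground terms, the 1 constant gives N_0 = 1, and each function symbol of arity r contributes N_{k-1}^r new terms at level k: N_k = 1 + N_{k-1}^2.
  N_0 = 1
  N_1 = 1 + 1^2 = 2
  N_2 = 1 + 2^2 = 5
So there are 5 ground terms available for substitution.
There are 2 variables to instantiate (x2, x3), each occurring in at least one literal, so different choices give different ground instances.
Number of ground instances = 5^2 = 25.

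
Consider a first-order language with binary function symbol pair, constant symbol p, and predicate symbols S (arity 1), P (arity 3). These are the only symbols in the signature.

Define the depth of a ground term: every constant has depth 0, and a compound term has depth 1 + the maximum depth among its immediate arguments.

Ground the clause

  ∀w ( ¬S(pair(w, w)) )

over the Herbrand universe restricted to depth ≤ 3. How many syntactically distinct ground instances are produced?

Ground terms of depth ≤ 3:
  Write N_k for the number of ground terms of depth ≤ k. A term of depth ≤ k is either a constant or a function symbol applied to arguments of depth ≤ k−1, so N_k = 1 + N_{k-1}^2.
  N_0 = 1
  N_1 = 1 + 1^2 = 2
  N_2 = 1 + 2^2 = 5
  N_3 = 1 + 5^2 = 26
So there are 26 ground terms available for substitution.
The clause has 1 distinct variable (w), which appears in the body. In the free term algebra distinct substitutions yield syntactically distinct ground instances.
Number of ground instances = 26.

26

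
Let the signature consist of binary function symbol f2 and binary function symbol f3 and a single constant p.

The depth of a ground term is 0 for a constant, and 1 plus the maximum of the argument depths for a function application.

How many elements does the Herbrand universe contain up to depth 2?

Let N_k count ground terms of depth at most k. Each non-constant term of depth ≤ k is some function symbol applied to depth-≤(k−1) arguments, giving N_k = 1 + N_{k-1}^2 + N_{k-1}^2.
N_0 = 1
N_1 = 1 + 1^2 + 1^2 = 3
N_2 = 1 + 3^2 + 3^2 = 19

19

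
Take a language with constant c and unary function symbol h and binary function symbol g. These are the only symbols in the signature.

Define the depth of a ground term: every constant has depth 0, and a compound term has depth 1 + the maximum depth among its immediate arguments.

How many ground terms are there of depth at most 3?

Let N_k = |{terms of depth ≤ k}|. Then N_0 = 1 and N_k = 1 + N_{k-1} + N_{k-1}^2 for k ≥ 1 (one summand per function symbol, arity giving the exponent).
N_0 = 1
N_1 = 1 + 1 + 1^2 = 3
N_2 = 1 + 3 + 3^2 = 13
N_3 = 1 + 13 + 13^2 = 183

183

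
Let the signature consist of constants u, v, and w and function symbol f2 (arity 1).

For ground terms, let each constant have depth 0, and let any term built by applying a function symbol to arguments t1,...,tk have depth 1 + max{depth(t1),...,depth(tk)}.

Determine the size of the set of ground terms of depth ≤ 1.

6

Let N_k count ground terms of depth at most k. Each non-constant term of depth ≤ k is some function symbol applied to depth-≤(k−1) arguments, giving N_k = 3 + N_{k-1}.
N_0 = 3
N_1 = 3 + 3 = 6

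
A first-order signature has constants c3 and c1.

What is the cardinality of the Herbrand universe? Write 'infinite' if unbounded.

2

There are no function symbols, so every ground term is one of the 2 constants.
The Herbrand universe is {c3, c1}, which is finite with 2 elements.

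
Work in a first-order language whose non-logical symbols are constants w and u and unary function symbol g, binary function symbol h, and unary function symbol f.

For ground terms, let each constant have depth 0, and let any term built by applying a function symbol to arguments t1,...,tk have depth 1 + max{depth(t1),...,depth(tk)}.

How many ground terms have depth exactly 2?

Let N_k count ground terms of depth at most k. Each non-constant term of depth ≤ k is some function symbol applied to depth-≤(k−1) arguments, giving N_k = 2 + N_{k-1} + N_{k-1}^2 + N_{k-1}.
N_0 = 2
N_1 = 2 + 2 + 2^2 + 2 = 10
N_2 = 2 + 10 + 10^2 + 10 = 122
Terms of depth exactly 2: N_2 − N_1 = 122 − 10 = 112.

112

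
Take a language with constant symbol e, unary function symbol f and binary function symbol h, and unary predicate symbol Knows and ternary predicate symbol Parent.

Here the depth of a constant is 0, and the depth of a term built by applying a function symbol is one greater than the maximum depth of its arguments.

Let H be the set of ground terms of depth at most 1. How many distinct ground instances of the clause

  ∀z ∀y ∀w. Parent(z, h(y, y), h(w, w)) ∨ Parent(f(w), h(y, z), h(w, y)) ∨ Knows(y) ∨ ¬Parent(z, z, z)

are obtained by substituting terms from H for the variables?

Ground terms of depth ≤ 1:
  Write N_k for the number of ground terms of depth ≤ k. A term of depth ≤ k is either a constant or a function symbol applied to arguments of depth ≤ k−1, so N_k = 1 + N_{k-1} + N_{k-1}^2.
  N_0 = 1
  N_1 = 1 + 1 + 1^2 = 3
  Explicitly: e, f(e), h(e, e).
So there are 3 ground terms available for substitution.
The clause has 3 distinct variables (z, y, w), each appearing in the body. In the free term algebra distinct substitutions yield syntactically distinct ground instances.
Number of ground instances = 3^3 = 27.

27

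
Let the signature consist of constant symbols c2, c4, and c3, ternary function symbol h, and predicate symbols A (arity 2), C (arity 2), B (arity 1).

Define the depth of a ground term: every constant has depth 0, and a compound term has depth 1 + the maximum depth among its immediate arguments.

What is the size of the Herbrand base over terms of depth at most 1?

First count ground terms of depth ≤ 1.
Let N_k count ground terms of depth at most k. Each non-constant term of depth ≤ k is some function symbol applied to depth-≤(k−1) arguments, giving N_k = 3 + N_{k-1}^3.
N_0 = 3
N_1 = 3 + 3^3 = 30
So |H| = 30.
For each predicate symbol, the number of ground atoms is |H| raised to its arity; summing:
  A: 30^2 = 900;  C: 30^2 = 900;  B: 30
Total ground atoms: 900 + 900 + 30 = 1830.

1830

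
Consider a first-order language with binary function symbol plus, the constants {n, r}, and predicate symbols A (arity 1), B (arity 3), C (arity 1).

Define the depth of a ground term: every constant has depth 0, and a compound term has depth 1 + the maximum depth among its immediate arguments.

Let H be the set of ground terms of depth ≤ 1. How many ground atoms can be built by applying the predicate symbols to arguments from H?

First count ground terms of depth ≤ 1.
Let N_k = |{terms of depth ≤ k}|. Then N_0 = 2 and N_k = 2 + N_{k-1}^2 for k ≥ 1 (one summand per function symbol, arity giving the exponent).
N_0 = 2
N_1 = 2 + 2^2 = 6
So |H| = 6.
For each predicate symbol, the number of ground atoms is |H| raised to its arity; summing:
  A: 6;  B: 6^3 = 216;  C: 6
Total ground atoms: 6 + 216 + 6 = 228.

228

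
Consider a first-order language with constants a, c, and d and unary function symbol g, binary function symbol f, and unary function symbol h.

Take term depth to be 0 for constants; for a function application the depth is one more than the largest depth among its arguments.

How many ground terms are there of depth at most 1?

If N_k denotes the number of depth-≤k ground terms, the 3 constants give N_0 = 3, and each function symbol of arity r contributes N_{k-1}^r new terms at level k: N_k = 3 + N_{k-1} + N_{k-1}^2 + N_{k-1}.
N_0 = 3
N_1 = 3 + 3 + 3^2 + 3 = 18

18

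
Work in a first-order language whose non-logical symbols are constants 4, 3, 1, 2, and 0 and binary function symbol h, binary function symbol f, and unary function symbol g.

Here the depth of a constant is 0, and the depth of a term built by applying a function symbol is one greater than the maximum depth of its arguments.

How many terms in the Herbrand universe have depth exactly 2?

7205

If N_k denotes the number of depth-≤k ground terms, the 5 constants give N_0 = 5, and each function symbol of arity r contributes N_{k-1}^r new terms at level k: N_k = 5 + N_{k-1}^2 + N_{k-1}^2 + N_{k-1}.
N_0 = 5
N_1 = 5 + 5^2 + 5^2 + 5 = 60
N_2 = 5 + 60^2 + 60^2 + 60 = 7265
Terms of depth exactly 2: N_2 − N_1 = 7265 − 60 = 7205.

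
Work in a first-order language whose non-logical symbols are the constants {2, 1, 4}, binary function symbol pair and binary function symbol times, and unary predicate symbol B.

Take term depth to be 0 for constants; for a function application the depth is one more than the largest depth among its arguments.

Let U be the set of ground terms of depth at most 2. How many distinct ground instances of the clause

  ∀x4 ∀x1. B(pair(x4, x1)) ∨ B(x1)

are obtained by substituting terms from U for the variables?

Ground terms of depth ≤ 2:
  Let N_k count ground terms of depth at most k. Each non-constant term of depth ≤ k is some function symbol applied to depth-≤(k−1) arguments, giving N_k = 3 + N_{k-1}^2 + N_{k-1}^2.
  N_0 = 3
  N_1 = 3 + 3^2 + 3^2 = 21
  N_2 = 3 + 21^2 + 21^2 = 885
So there are 885 ground terms available for substitution.
The clause has 2 distinct variables (x4, x1), each appearing in the body. In the free term algebra distinct substitutions yield syntactically distinct ground instances.
Number of ground instances = 885^2 = 783225.

783225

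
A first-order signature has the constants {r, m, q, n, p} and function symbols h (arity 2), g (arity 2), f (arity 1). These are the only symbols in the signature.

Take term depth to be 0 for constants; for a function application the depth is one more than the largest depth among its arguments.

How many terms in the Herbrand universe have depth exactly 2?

Write N_k for the number of ground terms of depth ≤ k. A term of depth ≤ k is either a constant or a function symbol applied to arguments of depth ≤ k−1, so N_k = 5 + N_{k-1}^2 + N_{k-1}^2 + N_{k-1}.
N_0 = 5
N_1 = 5 + 5^2 + 5^2 + 5 = 60
N_2 = 5 + 60^2 + 60^2 + 60 = 7265
Terms of depth exactly 2: N_2 − N_1 = 7265 − 60 = 7205.

7205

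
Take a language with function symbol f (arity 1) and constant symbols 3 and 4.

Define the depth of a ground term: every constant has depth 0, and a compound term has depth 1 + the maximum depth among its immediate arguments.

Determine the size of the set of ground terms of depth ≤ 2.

Let N_k count ground terms of depth at most k. Each non-constant term of depth ≤ k is some function symbol applied to depth-≤(k−1) arguments, giving N_k = 2 + N_{k-1}.
N_0 = 2
N_1 = 2 + 2 = 4
N_2 = 2 + 4 = 6

6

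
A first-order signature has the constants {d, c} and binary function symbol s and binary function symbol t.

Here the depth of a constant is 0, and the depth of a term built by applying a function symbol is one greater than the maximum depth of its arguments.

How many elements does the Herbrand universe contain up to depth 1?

If N_k denotes the number of depth-≤k ground terms, the 2 constants give N_0 = 2, and each function symbol of arity r contributes N_{k-1}^r new terms at level k: N_k = 2 + N_{k-1}^2 + N_{k-1}^2.
N_0 = 2
N_1 = 2 + 2^2 + 2^2 = 10

10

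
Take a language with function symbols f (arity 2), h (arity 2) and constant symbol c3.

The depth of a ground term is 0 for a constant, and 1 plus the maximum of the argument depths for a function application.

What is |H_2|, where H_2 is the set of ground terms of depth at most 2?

Let N_k = |{terms of depth ≤ k}|. Then N_0 = 1 and N_k = 1 + N_{k-1}^2 + N_{k-1}^2 for k ≥ 1 (one summand per function symbol, arity giving the exponent).
N_0 = 1
N_1 = 1 + 1^2 + 1^2 = 3
N_2 = 1 + 3^2 + 3^2 = 19

19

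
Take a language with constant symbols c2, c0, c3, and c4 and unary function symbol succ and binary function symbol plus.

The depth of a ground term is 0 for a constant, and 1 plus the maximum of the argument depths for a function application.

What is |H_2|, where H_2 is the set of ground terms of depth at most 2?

If N_k denotes the number of depth-≤k ground terms, the 4 constants give N_0 = 4, and each function symbol of arity r contributes N_{k-1}^r new terms at level k: N_k = 4 + N_{k-1} + N_{k-1}^2.
N_0 = 4
N_1 = 4 + 4 + 4^2 = 24
N_2 = 4 + 24 + 24^2 = 604

604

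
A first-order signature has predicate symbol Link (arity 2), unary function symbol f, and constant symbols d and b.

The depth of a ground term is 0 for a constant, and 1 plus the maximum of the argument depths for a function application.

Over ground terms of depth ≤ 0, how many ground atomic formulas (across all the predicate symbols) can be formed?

First count ground terms of depth ≤ 0.
Let N_k = |{terms of depth ≤ k}|. Then N_0 = 2 and N_k = 2 + N_{k-1} for k ≥ 1 (one summand per function symbol, arity giving the exponent).
N_0 = 2
Explicitly: d, b.
So |H| = 2.
Ground atoms are formed by filling each argument slot of a predicate with a term from H, so an r-ary predicate gives |H|^r atoms:
  Link: 2^2 = 4
Total ground atoms: 4.

4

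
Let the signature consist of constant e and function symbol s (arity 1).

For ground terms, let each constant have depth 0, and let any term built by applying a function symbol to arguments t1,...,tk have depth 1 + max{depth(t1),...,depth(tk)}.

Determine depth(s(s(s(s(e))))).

depth(s(e)) = 1 + depth(e) = 1 + 0 = 1
depth(s(s(e))) = 1 + depth(s(e)) = 1 + 1 = 2
depth(s(s(s(e)))) = 1 + depth(s(s(e))) = 1 + 2 = 3
depth(s(s(s(s(e))))) = 1 + depth(s(s(s(e)))) = 1 + 3 = 4

4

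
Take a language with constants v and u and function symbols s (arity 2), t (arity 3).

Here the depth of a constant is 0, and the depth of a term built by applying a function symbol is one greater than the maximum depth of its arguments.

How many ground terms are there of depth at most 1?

Write N_k for the number of ground terms of depth ≤ k. A term of depth ≤ k is either a constant or a function symbol applied to arguments of depth ≤ k−1, so N_k = 2 + N_{k-1}^2 + N_{k-1}^3.
N_0 = 2
N_1 = 2 + 2^2 + 2^3 = 14

14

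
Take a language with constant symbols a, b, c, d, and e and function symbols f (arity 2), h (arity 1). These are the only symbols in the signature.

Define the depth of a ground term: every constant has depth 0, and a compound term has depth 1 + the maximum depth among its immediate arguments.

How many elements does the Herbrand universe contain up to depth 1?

Count level by level. With function symbols f/2, h/1, the terms of depth ≤ k are the 5 constants together with each function applied to depth-≤(k−1) tuples, so N_k = 5 + N_{k-1}^2 + N_{k-1}.
N_0 = 5
N_1 = 5 + 5^2 + 5 = 35

35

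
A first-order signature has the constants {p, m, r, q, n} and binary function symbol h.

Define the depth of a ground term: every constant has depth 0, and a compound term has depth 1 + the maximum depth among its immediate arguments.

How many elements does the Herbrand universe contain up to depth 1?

Let N_k = |{terms of depth ≤ k}|. Then N_0 = 5 and N_k = 5 + N_{k-1}^2 for k ≥ 1 (one summand per function symbol, arity giving the exponent).
N_0 = 5
N_1 = 5 + 5^2 = 30

30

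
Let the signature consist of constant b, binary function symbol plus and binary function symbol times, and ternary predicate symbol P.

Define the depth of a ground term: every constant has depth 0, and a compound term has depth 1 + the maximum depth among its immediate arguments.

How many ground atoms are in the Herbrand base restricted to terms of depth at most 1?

First count ground terms of depth ≤ 1.
Count level by level. With function symbols plus/2, times/2, the terms of depth ≤ k are the 1 constant together with each function applied to depth-≤(k−1) tuples, so N_k = 1 + N_{k-1}^2 + N_{k-1}^2.
N_0 = 1
N_1 = 1 + 1^2 + 1^2 = 3
Explicitly: b, plus(b, b), times(b, b).
So |H| = 3.
A ground atom is a predicate applied to a tuple of terms from H, so the count is the sum over predicates of |H|^arity:
  P: 3^3 = 27
Total ground atoms: 27.

27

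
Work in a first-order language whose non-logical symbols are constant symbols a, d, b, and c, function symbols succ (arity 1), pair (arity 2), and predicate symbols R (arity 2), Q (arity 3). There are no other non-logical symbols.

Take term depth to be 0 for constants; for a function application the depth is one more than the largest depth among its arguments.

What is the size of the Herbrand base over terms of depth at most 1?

First count ground terms of depth ≤ 1.
Write N_k for the number of ground terms of depth ≤ k. A term of depth ≤ k is either a constant or a function symbol applied to arguments of depth ≤ k−1, so N_k = 4 + N_{k-1} + N_{k-1}^2.
N_0 = 4
N_1 = 4 + 4 + 4^2 = 24
So |H| = 24.
Each predicate of arity r yields |H|^r ground atoms (one per choice of an r-tuple from H):
  R: 24^2 = 576;  Q: 24^3 = 13824
Total ground atoms: 576 + 13824 = 14400.

14400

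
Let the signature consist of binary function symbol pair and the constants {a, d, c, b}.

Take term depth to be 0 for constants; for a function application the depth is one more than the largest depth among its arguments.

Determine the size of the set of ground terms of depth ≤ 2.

404

Write N_k for the number of ground terms of depth ≤ k. A term of depth ≤ k is either a constant or a function symbol applied to arguments of depth ≤ k−1, so N_k = 4 + N_{k-1}^2.
N_0 = 4
N_1 = 4 + 4^2 = 20
N_2 = 4 + 20^2 = 404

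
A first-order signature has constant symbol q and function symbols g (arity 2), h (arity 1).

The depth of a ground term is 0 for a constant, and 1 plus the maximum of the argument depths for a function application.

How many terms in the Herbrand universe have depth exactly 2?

If N_k denotes the number of depth-≤k ground terms, the 1 constant gives N_0 = 1, and each function symbol of arity r contributes N_{k-1}^r new terms at level k: N_k = 1 + N_{k-1}^2 + N_{k-1}.
N_0 = 1
N_1 = 1 + 1^2 + 1 = 3
N_2 = 1 + 3^2 + 3 = 13
Terms of depth exactly 2: N_2 − N_1 = 13 − 3 = 10.

10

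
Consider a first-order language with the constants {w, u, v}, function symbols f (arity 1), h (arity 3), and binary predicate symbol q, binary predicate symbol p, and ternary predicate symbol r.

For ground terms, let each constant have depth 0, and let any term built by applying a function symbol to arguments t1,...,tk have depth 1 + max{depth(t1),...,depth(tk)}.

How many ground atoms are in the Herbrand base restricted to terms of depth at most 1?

First count ground terms of depth ≤ 1.
Write N_k for the number of ground terms of depth ≤ k. A term of depth ≤ k is either a constant or a function symbol applied to arguments of depth ≤ k−1, so N_k = 3 + N_{k-1} + N_{k-1}^3.
N_0 = 3
N_1 = 3 + 3 + 3^3 = 33
So |H| = 33.
A ground atom is a predicate applied to a tuple of terms from H, so the count is the sum over predicates of |H|^arity:
  q: 33^2 = 1089;  p: 33^2 = 1089;  r: 33^3 = 35937
Total ground atoms: 1089 + 1089 + 35937 = 38115.

38115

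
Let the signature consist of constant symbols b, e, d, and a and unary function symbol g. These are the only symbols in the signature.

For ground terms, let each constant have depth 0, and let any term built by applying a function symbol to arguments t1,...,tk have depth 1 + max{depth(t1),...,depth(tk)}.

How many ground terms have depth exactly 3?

If N_k denotes the number of depth-≤k ground terms, the 4 constants give N_0 = 4, and each function symbol of arity r contributes N_{k-1}^r new terms at level k: N_k = 4 + N_{k-1}.
N_0 = 4
N_1 = 4 + 4 = 8
N_2 = 4 + 8 = 12
N_3 = 4 + 12 = 16
Terms of depth exactly 3: N_3 − N_2 = 16 − 12 = 4.

4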